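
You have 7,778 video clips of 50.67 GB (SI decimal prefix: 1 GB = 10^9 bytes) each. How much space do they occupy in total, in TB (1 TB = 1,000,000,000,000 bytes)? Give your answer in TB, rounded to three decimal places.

Total = 7,778 × 50.67 GB = 394111.26 GB
= 394111.26 × 1,000,000,000 bytes = 394,111,260,000,000 bytes
1 TB = 1,000,000,000,000 bytes
394,111,260,000,000 / 1,000,000,000,000 = 394.111 TB

394.111 TB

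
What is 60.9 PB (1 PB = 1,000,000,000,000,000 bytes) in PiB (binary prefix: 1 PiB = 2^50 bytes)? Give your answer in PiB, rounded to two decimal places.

54.09 PiB

60.9 PB = 60.9 × 10^15 bytes = 60,900,000,000,000,000 bytes
1 PiB = 2^50 bytes = 1,125,899,906,842,624 bytes
60,900,000,000,000,000 / 1,125,899,906,842,624 = 54.09 PiB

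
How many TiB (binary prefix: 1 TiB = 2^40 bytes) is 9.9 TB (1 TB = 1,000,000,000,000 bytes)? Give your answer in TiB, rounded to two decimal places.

9.9 TB = 9.9 × 10^12 bytes = 9,900,000,000,000 bytes
1 TiB = 1,099,511,627,776 bytes
9,900,000,000,000 / 1,099,511,627,776 = 9.00 TiB

9.00 TiB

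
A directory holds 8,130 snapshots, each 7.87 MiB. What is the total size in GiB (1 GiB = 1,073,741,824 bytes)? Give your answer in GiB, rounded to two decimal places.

Total = 8,130 × 7.87 MiB = 63983.1 MiB
= 63983.1 × 1,048,576 bytes = 67,091,143,065.6 bytes
1 GiB = 1,073,741,824 bytes
67,091,143,065.6 / 1,073,741,824 = 62.48 GiB

62.48 GiB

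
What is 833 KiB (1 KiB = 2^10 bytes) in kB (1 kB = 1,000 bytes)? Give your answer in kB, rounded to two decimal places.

833 KiB × 1,024 bytes/KiB = 852,992 bytes
1 kB = 10^3 bytes = 1,000 bytes
852,992 / 1,000 = 852.99 kB

852.99 kB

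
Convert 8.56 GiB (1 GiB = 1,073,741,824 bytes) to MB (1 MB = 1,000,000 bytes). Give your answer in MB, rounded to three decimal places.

9,191.230 MB

8.56 GiB = 8.56 × 2^30 bytes = 9,191,230,013.44 bytes
1 MB = 1,000,000 bytes
9,191,230,013.44 / 1,000,000 = 9,191.230 MB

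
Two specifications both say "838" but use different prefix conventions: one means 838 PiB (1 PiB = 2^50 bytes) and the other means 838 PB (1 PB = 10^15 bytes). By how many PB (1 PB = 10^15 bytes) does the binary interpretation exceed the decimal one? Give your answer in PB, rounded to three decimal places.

838 PiB = 838 × 1,125,899,906,842,624 = 943,504,121,934,118,912 bytes
838 PB = 838 × 1,000,000,000,000,000 = 838,000,000,000,000,000 bytes
difference = 105,504,121,934,118,912 bytes
105,504,121,934,118,912 / 1,000,000,000,000,000 = 105.504 PB

105.504 PB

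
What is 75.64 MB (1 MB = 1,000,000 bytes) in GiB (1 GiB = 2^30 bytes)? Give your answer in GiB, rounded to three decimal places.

0.070 GiB

75.64 MB = 75.64 × 10^6 bytes = 75,640,000 bytes
1 GiB = 2^30 bytes = 1,073,741,824 bytes
75,640,000 / 1,073,741,824 = 0.070 GiB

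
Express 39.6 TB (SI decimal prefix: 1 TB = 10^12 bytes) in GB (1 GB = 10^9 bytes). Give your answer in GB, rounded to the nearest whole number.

39.6 TB × 1,000,000,000,000 bytes/TB = 39,600,000,000,000 bytes
1 GB = 10^9 bytes = 1,000,000,000 bytes
39,600,000,000,000 / 1,000,000,000 = 39,600 GB

39,600 GB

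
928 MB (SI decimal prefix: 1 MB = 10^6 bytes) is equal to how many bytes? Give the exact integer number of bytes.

928,000,000 bytes

928 × 1,000,000 = 928,000,000 bytes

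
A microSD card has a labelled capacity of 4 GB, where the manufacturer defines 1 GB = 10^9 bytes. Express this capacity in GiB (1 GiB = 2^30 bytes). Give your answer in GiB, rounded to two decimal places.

4 GB = 4 × 10^9 bytes = 4,000,000,000 bytes
1 GiB = 2^30 bytes = 1,073,741,824 bytes
4,000,000,000 / 1,073,741,824 = 3.73 GiB

3.73 GiB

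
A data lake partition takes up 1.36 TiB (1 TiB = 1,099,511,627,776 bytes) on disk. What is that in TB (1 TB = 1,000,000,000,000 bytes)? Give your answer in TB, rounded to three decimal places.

1.495 TB

1.36 TiB = 1.36 × 2^40 bytes = 1,495,335,813,775.36 bytes
1 TB = 1,000,000,000,000 bytes
1,495,335,813,775.36 / 1,000,000,000,000 = 1.495 TB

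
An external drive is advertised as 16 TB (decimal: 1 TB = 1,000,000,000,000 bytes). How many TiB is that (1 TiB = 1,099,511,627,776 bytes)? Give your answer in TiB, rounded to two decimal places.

14.55 TiB

16 TB = 16 × 10^12 bytes = 16,000,000,000,000 bytes
1 TiB = 1,099,511,627,776 bytes
16,000,000,000,000 / 1,099,511,627,776 = 14.55 TiB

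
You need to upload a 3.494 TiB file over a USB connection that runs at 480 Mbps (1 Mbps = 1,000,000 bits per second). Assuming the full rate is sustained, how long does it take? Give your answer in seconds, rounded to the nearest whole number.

3.494 TiB = 3,841,693,627,449.344 bytes = 30,733,549,019,594.752 bits
480 Mbps = 480,000,000 bits/s
time = 30,733,549,019,594.752 / 480,000,000 = 64,028 s

64,028 seconds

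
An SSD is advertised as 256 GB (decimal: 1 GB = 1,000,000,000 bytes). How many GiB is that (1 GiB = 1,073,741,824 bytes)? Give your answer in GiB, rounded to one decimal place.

256 GB = 256 × 10^9 bytes = 256,000,000,000 bytes
1 GiB = 2^30 bytes = 1,073,741,824 bytes
256,000,000,000 / 1,073,741,824 = 238.4 GiB

238.4 GiB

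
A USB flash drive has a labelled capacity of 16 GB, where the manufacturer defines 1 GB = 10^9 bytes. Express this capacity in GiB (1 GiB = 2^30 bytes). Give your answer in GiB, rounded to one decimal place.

14.9 GiB

16 GB × 1,000,000,000 bytes/GB = 16,000,000,000 bytes
1 GiB = 2^30 bytes = 1,073,741,824 bytes
16,000,000,000 / 1,073,741,824 = 14.9 GiB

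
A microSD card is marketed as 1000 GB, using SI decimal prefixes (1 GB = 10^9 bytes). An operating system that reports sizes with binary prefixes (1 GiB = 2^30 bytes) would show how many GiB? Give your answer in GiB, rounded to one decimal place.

1000 GB × 1,000,000,000 bytes/GB = 1,000,000,000,000 bytes
1 GiB = 2^30 bytes = 1,073,741,824 bytes
1,000,000,000,000 / 1,073,741,824 = 931.3 GiB

931.3 GiB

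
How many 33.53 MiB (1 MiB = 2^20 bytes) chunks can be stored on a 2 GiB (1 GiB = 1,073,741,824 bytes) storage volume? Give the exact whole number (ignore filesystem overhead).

Capacity: 2 GiB = 2,147,483,648 bytes
Per item: 33.53 MiB = 35,158,753.28 bytes
⌊2,147,483,648 / 35,158,753.28⌋ = 61

61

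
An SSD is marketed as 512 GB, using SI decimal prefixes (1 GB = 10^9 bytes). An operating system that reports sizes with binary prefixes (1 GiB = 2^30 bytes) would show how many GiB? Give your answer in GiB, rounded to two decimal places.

512 GB = 512 × 10^9 bytes = 512,000,000,000 bytes
1 GiB = 1,073,741,824 bytes
512,000,000,000 / 1,073,741,824 = 476.84 GiB

476.84 GiB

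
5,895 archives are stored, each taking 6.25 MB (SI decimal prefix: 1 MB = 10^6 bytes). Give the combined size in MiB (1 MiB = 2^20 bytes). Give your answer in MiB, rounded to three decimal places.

35,136.938 MiB

Total = 5,895 × 6.25 MB = 36843.75 MB
= 36843.75 × 1,000,000 bytes = 36,843,750,000 bytes
1 MiB = 1,048,576 bytes
36,843,750,000 / 1,048,576 = 35,136.938 MiB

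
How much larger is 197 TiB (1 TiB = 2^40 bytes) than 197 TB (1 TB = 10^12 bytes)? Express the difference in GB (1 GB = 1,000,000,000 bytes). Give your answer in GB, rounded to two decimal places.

197 TiB = 197 × 1,099,511,627,776 = 216,603,790,671,872 bytes
197 TB = 197 × 1,000,000,000,000 = 197,000,000,000,000 bytes
difference = 19,603,790,671,872 bytes
19,603,790,671,872 / 1,000,000,000 = 19,603.79 GB

19,603.79 GB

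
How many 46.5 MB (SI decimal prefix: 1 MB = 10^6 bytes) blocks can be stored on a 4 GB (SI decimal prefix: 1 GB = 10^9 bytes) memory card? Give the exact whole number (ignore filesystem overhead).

Capacity: 4 GB = 4,000,000,000 bytes
Per item: 46.5 MB = 46,500,000 bytes
⌊4,000,000,000 / 46,500,000⌋ = 86

86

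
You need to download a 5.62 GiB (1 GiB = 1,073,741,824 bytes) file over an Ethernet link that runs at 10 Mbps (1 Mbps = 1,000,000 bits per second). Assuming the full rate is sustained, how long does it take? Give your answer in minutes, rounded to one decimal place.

5.62 GiB = 6,034,429,050.88 bytes = 48,275,432,407.04 bits
10 Mbps = 10,000,000 bits/s
time = 48,275,432,407.04 / 10,000,000 = 4,827.54 s
4,827.54 s / 60 = 80.5 minutes

80.5 minutes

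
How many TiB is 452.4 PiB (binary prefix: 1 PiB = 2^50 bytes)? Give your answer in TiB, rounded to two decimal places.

452.4 PiB = 452.4 × 2^50 bytes = 509,357,117,855,603,097.6 bytes
1 TiB = 1,099,511,627,776 bytes
509,357,117,855,603,097.6 / 1,099,511,627,776 = 463,257.60 TiB

463,257.60 TiB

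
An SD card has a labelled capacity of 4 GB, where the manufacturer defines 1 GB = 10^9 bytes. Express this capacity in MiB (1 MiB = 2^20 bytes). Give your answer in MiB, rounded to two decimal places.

4 GB × 1,000,000,000 bytes/GB = 4,000,000,000 bytes
1 MiB = 1,048,576 bytes
4,000,000,000 / 1,048,576 = 3,814.70 MiB

3,814.70 MiB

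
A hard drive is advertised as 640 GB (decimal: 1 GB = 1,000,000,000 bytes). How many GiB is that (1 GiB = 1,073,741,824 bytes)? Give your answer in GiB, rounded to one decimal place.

596.0 GiB

640 GB = 640 × 10^9 bytes = 640,000,000,000 bytes
1 GiB = 2^30 bytes = 1,073,741,824 bytes
640,000,000,000 / 1,073,741,824 = 596.0 GiB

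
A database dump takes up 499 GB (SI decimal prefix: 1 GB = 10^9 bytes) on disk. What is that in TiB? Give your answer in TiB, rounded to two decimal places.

499 GB = 499 × 10^9 bytes = 499,000,000,000 bytes
1 TiB = 2^40 bytes = 1,099,511,627,776 bytes
499,000,000,000 / 1,099,511,627,776 = 0.45 TiB

0.45 TiB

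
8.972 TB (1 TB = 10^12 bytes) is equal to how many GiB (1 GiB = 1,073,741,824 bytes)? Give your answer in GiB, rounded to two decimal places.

8,355.83 GiB

8.972 TB = 8.972 × 10^12 bytes = 8,972,000,000,000 bytes
1 GiB = 2^30 bytes = 1,073,741,824 bytes
8,972,000,000,000 / 1,073,741,824 = 8,355.83 GiB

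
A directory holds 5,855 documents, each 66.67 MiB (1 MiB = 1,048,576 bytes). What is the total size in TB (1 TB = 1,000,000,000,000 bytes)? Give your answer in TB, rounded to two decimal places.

0.41 TB

Total = 5,855 × 66.67 MiB = 390352.85 MiB
= 390352.85 × 1,048,576 bytes = 409,314,630,041.6 bytes
1 TB = 1,000,000,000,000 bytes
409,314,630,041.6 / 1,000,000,000,000 = 0.41 TB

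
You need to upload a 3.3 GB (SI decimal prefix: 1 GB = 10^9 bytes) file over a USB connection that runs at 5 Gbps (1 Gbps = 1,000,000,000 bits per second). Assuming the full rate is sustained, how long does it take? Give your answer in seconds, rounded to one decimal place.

5.3 seconds

3.3 GB = 3,300,000,000 bytes = 26,400,000,000 bits
5 Gbps = 5,000,000,000 bits/s
time = 26,400,000,000 / 5,000,000,000 = 5.3 s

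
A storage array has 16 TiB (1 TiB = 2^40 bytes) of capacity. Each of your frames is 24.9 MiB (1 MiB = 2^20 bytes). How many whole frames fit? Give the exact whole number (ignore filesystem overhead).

Capacity: 16 TiB = 17,592,186,044,416 bytes
Per item: 24.9 MiB = 26,109,542.4 bytes
⌊17,592,186,044,416 / 26,109,542.4⌋ = 673,783

673,783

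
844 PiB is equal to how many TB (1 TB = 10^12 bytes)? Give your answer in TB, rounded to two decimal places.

844 PiB = 844 × 2^50 bytes = 950,259,521,375,174,656 bytes
1 TB = 10^12 bytes = 1,000,000,000,000 bytes
950,259,521,375,174,656 / 1,000,000,000,000 = 950,259.52 TB

950,259.52 TB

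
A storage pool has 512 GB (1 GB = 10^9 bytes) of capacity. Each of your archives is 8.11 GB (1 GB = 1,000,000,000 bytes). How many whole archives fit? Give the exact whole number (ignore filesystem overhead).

Capacity: 512 GB = 512,000,000,000 bytes
Per item: 8.11 GB = 8,110,000,000 bytes
⌊512,000,000,000 / 8,110,000,000⌋ = 63

63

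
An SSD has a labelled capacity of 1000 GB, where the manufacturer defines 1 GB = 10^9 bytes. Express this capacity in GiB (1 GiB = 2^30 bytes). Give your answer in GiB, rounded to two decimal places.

931.32 GiB

1000 GB = 1000 × 10^9 bytes = 1,000,000,000,000 bytes
1 GiB = 1,073,741,824 bytes
1,000,000,000,000 / 1,073,741,824 = 931.32 GiB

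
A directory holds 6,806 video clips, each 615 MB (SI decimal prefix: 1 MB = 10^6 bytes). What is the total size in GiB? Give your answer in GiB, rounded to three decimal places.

3,898.228 GiB

Total = 6,806 × 615 MB = 4,185,690 MB
= 4,185,690 × 1,000,000 bytes = 4,185,690,000,000 bytes
1 GiB = 1,073,741,824 bytes
4,185,690,000,000 / 1,073,741,824 = 3,898.228 GiB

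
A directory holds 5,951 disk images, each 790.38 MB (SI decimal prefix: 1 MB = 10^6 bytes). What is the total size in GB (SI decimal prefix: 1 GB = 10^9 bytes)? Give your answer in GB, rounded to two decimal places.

Total = 5,951 × 790.38 MB = 4703551.38 MB
= 4703551.38 × 1,000,000 bytes = 4,703,551,380,000 bytes
1 GB = 1,000,000,000 bytes
4,703,551,380,000 / 1,000,000,000 = 4,703.55 GB

4,703.55 GB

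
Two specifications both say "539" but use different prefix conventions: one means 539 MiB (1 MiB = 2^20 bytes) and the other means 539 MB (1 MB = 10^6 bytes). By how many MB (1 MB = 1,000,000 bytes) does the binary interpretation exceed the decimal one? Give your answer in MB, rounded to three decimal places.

26.182 MB

539 MiB = 539 × 1,048,576 = 565,182,464 bytes
539 MB = 539 × 1,000,000 = 539,000,000 bytes
difference = 26,182,464 bytes
26,182,464 / 1,000,000 = 26.182 MB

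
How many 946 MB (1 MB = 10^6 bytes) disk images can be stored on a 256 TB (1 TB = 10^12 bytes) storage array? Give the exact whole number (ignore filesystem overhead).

Capacity: 256 TB = 256,000,000,000,000 bytes
Per item: 946 MB = 946,000,000 bytes
⌊256,000,000,000,000 / 946,000,000⌋ = 270,613

270,613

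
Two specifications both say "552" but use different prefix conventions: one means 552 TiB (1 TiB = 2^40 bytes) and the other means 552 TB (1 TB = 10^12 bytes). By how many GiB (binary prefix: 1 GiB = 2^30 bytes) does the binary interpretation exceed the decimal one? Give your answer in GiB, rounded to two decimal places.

51,157.94 GiB

552 TiB = 552 × 1,099,511,627,776 = 606,930,418,532,352 bytes
552 TB = 552 × 1,000,000,000,000 = 552,000,000,000,000 bytes
difference = 54,930,418,532,352 bytes
54,930,418,532,352 / 1,073,741,824 = 51,157.94 GiB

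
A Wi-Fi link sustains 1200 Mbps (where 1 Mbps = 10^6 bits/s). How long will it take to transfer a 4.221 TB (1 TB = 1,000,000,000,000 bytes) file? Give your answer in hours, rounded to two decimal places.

4.221 TB = 4,221,000,000,000 bytes = 33,768,000,000,000 bits
1200 Mbps = 1,200,000,000 bits/s
time = 33,768,000,000,000 / 1,200,000,000 = 28,140.0000 s
28,140.0000 s / 3600 = 7.82 hours

7.82 hours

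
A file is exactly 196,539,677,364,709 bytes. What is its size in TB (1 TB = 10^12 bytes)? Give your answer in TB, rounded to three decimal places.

196.540 TB

196,539,677,364,709 bytes given.
1 TB = 1,000,000,000,000 bytes
196,539,677,364,709 / 1,000,000,000,000 = 196.540 TB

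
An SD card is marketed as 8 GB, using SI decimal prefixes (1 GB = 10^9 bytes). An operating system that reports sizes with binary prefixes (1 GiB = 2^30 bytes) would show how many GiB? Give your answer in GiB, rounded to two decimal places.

8 GB × 1,000,000,000 bytes/GB = 8,000,000,000 bytes
1 GiB = 1,073,741,824 bytes
8,000,000,000 / 1,073,741,824 = 7.45 GiB

7.45 GiB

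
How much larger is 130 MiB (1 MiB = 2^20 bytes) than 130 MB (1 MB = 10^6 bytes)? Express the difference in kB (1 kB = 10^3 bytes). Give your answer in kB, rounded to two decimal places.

130 MiB = 130 × 1,048,576 = 136,314,880 bytes
130 MB = 130 × 1,000,000 = 130,000,000 bytes
difference = 6,314,880 bytes
6,314,880 / 1,000 = 6,314.88 kB

6,314.88 kB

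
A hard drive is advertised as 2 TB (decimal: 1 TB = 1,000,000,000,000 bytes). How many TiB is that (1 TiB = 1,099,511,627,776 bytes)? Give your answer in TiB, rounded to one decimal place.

2 TB = 2 × 10^12 bytes = 2,000,000,000,000 bytes
1 TiB = 1,099,511,627,776 bytes
2,000,000,000,000 / 1,099,511,627,776 = 1.8 TiB

1.8 TiB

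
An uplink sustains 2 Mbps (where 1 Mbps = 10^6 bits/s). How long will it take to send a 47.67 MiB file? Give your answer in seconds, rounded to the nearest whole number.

200 seconds

47.67 MiB = 49,985,617.92 bytes = 399,884,943.36 bits
2 Mbps = 2,000,000 bits/s
time = 399,884,943.36 / 2,000,000 = 200 s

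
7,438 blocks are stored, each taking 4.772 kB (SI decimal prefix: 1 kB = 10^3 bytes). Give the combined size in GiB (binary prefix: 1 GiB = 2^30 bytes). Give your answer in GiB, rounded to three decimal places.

0.033 GiB

Total = 7,438 × 4.772 kB = 35494.136 kB
= 35494.136 × 1,000 bytes = 35,494,136 bytes
1 GiB = 1,073,741,824 bytes
35,494,136 / 1,073,741,824 = 0.033 GiB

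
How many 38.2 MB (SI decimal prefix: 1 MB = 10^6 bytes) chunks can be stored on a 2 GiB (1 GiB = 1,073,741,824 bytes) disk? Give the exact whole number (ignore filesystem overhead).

Capacity: 2 GiB = 2,147,483,648 bytes
Per item: 38.2 MB = 38,200,000 bytes
⌊2,147,483,648 / 38,200,000⌋ = 56

56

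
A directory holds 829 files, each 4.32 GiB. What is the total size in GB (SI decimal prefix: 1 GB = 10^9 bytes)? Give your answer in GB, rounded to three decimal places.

Total = 829 × 4.32 GiB = 3581.28 GiB
= 3581.28 × 1,073,741,824 bytes = 3,845,370,119,454.72 bytes
1 GB = 1,000,000,000 bytes
3,845,370,119,454.72 / 1,000,000,000 = 3,845.370 GB

3,845.370 GB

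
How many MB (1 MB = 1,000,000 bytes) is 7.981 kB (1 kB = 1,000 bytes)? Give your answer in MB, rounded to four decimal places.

7.981 kB = 7.981 × 10^3 bytes = 7,981 bytes
1 MB = 10^6 bytes = 1,000,000 bytes
7,981 / 1,000,000 = 0.0080 MB

0.0080 MB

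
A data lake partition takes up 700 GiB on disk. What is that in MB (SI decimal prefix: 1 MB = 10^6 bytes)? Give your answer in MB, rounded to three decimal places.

700 GiB × 1,073,741,824 bytes/GiB = 751,619,276,800 bytes
1 MB = 1,000,000 bytes
751,619,276,800 / 1,000,000 = 751,619.277 MB

751,619.277 MB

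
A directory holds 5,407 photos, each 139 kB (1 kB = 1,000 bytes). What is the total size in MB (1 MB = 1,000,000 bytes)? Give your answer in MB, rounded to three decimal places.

751.573 MB

Total = 5,407 × 139 kB = 751,573 kB
= 751,573 × 1,000 bytes = 751,573,000 bytes
1 MB = 1,000,000 bytes
751,573,000 / 1,000,000 = 751.573 MB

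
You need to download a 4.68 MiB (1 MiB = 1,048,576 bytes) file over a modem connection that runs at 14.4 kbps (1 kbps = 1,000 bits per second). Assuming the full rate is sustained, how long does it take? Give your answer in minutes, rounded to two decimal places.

4.68 MiB = 4,907,335.68 bytes = 39,258,685.44 bits
14.4 kbps = 14,400 bits/s
time = 39,258,685.44 / 14,400 = 2,726.298 s
2,726.298 s / 60 = 45.44 minutes

45.44 minutes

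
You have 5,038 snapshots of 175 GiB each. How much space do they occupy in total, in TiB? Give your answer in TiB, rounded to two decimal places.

860.99 TiB

Total = 5,038 × 175 GiB = 881,650 GiB
= 881,650 × 1,073,741,824 bytes = 946,664,479,129,600 bytes
1 TiB = 1,099,511,627,776 bytes
946,664,479,129,600 / 1,099,511,627,776 = 860.99 TiB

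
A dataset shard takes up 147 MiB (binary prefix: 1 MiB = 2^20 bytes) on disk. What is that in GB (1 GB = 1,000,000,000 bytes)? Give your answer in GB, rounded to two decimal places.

0.15 GB

147 MiB = 147 × 2^20 bytes = 154,140,672 bytes
1 GB = 10^9 bytes = 1,000,000,000 bytes
154,140,672 / 1,000,000,000 = 0.15 GB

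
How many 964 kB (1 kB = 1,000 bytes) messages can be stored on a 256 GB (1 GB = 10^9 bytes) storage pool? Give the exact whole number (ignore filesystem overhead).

265,560

Capacity: 256 GB = 256,000,000,000 bytes
Per item: 964 kB = 964,000 bytes
⌊256,000,000,000 / 964,000⌋ = 265,560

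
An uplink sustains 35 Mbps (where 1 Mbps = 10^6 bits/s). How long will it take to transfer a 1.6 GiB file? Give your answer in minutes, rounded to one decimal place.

6.5 minutes

1.6 GiB = 1,717,986,918.4 bytes = 13,743,895,347.2 bits
35 Mbps = 35,000,000 bits/s
time = 13,743,895,347.2 / 35,000,000 = 392.68 s
392.68 s / 60 = 6.5 minutes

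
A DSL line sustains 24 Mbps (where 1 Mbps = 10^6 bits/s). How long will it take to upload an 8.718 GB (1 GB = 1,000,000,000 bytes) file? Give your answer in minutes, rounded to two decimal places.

48.43 minutes

8.718 GB = 8,718,000,000 bytes = 69,744,000,000 bits
24 Mbps = 24,000,000 bits/s
time = 69,744,000,000 / 24,000,000 = 2,906.000 s
2,906.000 s / 60 = 48.43 minutes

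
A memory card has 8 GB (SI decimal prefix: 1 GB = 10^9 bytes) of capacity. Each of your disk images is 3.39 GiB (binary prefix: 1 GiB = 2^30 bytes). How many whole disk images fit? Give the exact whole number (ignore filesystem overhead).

2

Capacity: 8 GB = 8,000,000,000 bytes
Per item: 3.39 GiB = 3,639,984,783.36 bytes
⌊8,000,000,000 / 3,639,984,783.36⌋ = 2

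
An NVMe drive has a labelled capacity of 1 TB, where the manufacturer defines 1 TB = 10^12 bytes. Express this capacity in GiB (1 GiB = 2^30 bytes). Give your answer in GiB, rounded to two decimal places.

1 TB × 1,000,000,000,000 bytes/TB = 1,000,000,000,000 bytes
1 GiB = 2^30 bytes = 1,073,741,824 bytes
1,000,000,000,000 / 1,073,741,824 = 931.32 GiB

931.32 GiB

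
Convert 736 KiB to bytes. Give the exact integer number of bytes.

753,664 bytes

736 × 1,024 = 753,664 bytes  (1 KiB = 2^10 bytes)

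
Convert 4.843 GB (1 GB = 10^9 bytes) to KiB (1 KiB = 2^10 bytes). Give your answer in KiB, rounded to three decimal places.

4,729,492.188 KiB

4.843 GB × 1,000,000,000 bytes/GB = 4,843,000,000 bytes
1 KiB = 1,024 bytes
4,843,000,000 / 1,024 = 4,729,492.188 KiB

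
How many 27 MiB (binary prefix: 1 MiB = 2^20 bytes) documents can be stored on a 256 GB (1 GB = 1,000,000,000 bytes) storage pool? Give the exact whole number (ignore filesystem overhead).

Capacity: 256 GB = 256,000,000,000 bytes
Per item: 27 MiB = 28,311,552 bytes
⌊256,000,000,000 / 28,311,552⌋ = 9,042

9,042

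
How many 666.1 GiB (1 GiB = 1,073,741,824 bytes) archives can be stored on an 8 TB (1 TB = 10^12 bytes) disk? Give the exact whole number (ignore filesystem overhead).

11

Capacity: 8 TB = 8,000,000,000,000 bytes
Per item: 666.1 GiB = 715,219,428,966.4 bytes
⌊8,000,000,000,000 / 715,219,428,966.4⌋ = 11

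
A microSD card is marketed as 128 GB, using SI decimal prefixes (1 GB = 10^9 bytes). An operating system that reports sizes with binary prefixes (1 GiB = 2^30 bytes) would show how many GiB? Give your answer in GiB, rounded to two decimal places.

128 GB × 1,000,000,000 bytes/GB = 128,000,000,000 bytes
1 GiB = 1,073,741,824 bytes
128,000,000,000 / 1,073,741,824 = 119.21 GiB

119.21 GiB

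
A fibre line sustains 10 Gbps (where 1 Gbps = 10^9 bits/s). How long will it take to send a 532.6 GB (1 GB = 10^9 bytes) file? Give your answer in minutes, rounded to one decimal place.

532.6 GB = 532,600,000,000 bytes = 4,260,800,000,000 bits
10 Gbps = 10,000,000,000 bits/s
time = 4,260,800,000,000 / 10,000,000,000 = 426.08 s
426.08 s / 60 = 7.1 minutes

7.1 minutes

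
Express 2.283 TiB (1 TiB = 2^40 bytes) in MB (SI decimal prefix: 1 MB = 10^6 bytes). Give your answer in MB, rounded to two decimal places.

2,510,185.05 MB

2.283 TiB × 1,099,511,627,776 bytes/TiB = 2,510,185,046,212.608 bytes
1 MB = 1,000,000 bytes
2,510,185,046,212.608 / 1,000,000 = 2,510,185.05 MB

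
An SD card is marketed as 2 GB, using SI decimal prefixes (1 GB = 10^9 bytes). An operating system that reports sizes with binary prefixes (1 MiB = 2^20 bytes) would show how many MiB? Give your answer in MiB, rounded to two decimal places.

2 GB × 1,000,000,000 bytes/GB = 2,000,000,000 bytes
1 MiB = 1,048,576 bytes
2,000,000,000 / 1,048,576 = 1,907.35 MiB

1,907.35 MiB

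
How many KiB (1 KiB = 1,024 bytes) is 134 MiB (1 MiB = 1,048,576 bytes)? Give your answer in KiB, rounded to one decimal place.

137,216.0 KiB

134 MiB × 1,048,576 bytes/MiB = 140,509,184 bytes
1 KiB = 2^10 bytes = 1,024 bytes
140,509,184 / 1,024 = 137,216.0 KiB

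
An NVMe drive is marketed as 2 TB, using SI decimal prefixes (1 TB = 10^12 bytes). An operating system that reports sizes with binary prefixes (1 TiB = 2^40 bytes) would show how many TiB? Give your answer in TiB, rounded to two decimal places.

2 TB = 2 × 10^12 bytes = 2,000,000,000,000 bytes
1 TiB = 2^40 bytes = 1,099,511,627,776 bytes
2,000,000,000,000 / 1,099,511,627,776 = 1.82 TiB

1.82 TiB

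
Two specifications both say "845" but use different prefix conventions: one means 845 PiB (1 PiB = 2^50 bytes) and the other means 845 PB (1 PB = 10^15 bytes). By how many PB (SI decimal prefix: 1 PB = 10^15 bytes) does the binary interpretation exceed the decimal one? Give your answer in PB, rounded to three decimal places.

106.385 PB

845 PiB = 845 × 1,125,899,906,842,624 = 951,385,421,282,017,280 bytes
845 PB = 845 × 1,000,000,000,000,000 = 845,000,000,000,000,000 bytes
difference = 106,385,421,282,017,280 bytes
106,385,421,282,017,280 / 1,000,000,000,000,000 = 106.385 PB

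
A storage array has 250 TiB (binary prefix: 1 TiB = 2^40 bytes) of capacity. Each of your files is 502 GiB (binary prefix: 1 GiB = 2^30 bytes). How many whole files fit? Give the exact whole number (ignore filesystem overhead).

Capacity: 250 TiB = 274,877,906,944,000 bytes
Per item: 502 GiB = 539,018,395,648 bytes
⌊274,877,906,944,000 / 539,018,395,648⌋ = 509

509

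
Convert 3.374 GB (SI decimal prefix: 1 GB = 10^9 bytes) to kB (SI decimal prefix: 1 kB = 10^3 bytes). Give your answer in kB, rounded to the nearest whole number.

3.374 GB = 3.374 × 10^9 bytes = 3,374,000,000 bytes
1 kB = 1,000 bytes
3,374,000,000 / 1,000 = 3,374,000 kB

3,374,000 kB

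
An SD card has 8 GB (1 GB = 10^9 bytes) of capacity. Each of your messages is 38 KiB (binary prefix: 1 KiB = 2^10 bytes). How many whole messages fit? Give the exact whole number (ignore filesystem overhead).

Capacity: 8 GB = 8,000,000,000 bytes
Per item: 38 KiB = 38,912 bytes
⌊8,000,000,000 / 38,912⌋ = 205,592

205,592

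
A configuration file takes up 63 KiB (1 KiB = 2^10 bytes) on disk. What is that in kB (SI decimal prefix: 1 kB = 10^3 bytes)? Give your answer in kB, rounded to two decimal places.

64.51 kB

63 KiB = 63 × 2^10 bytes = 64,512 bytes
1 kB = 1,000 bytes
64,512 / 1,000 = 64.51 kB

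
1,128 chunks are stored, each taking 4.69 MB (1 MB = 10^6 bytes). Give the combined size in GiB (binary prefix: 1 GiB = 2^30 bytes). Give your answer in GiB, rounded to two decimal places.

4.93 GiB

Total = 1,128 × 4.69 MB = 5290.32 MB
= 5290.32 × 1,000,000 bytes = 5,290,320,000 bytes
1 GiB = 1,073,741,824 bytes
5,290,320,000 / 1,073,741,824 = 4.93 GiB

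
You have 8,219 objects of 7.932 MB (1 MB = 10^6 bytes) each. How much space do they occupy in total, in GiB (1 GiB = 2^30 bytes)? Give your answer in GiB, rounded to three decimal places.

60.716 GiB

Total = 8,219 × 7.932 MB = 65193.108 MB
= 65193.108 × 1,000,000 bytes = 65,193,108,000 bytes
1 GiB = 1,073,741,824 bytes
65,193,108,000 / 1,073,741,824 = 60.716 GiB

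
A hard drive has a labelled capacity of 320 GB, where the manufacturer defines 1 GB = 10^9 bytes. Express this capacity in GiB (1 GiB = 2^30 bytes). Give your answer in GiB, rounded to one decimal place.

320 GB × 1,000,000,000 bytes/GB = 320,000,000,000 bytes
1 GiB = 2^30 bytes = 1,073,741,824 bytes
320,000,000,000 / 1,073,741,824 = 298.0 GiB

298.0 GiB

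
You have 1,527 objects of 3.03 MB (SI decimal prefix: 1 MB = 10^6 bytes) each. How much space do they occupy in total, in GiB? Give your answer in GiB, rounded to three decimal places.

4.309 GiB

Total = 1,527 × 3.03 MB = 4626.81 MB
= 4626.81 × 1,000,000 bytes = 4,626,810,000 bytes
1 GiB = 1,073,741,824 bytes
4,626,810,000 / 1,073,741,824 = 4.309 GiB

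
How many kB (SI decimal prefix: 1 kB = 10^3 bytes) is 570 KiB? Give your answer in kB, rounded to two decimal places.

570 KiB = 570 × 2^10 bytes = 583,680 bytes
1 kB = 1,000 bytes
583,680 / 1,000 = 583.68 kB

583.68 kB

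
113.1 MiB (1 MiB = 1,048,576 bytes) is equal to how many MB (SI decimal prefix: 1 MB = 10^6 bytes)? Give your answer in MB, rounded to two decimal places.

118.59 MB

113.1 MiB = 113.1 × 2^20 bytes = 118,593,945.6 bytes
1 MB = 1,000,000 bytes
118,593,945.6 / 1,000,000 = 118.59 MB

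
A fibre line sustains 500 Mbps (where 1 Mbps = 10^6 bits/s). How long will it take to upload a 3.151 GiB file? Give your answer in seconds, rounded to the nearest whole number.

3.151 GiB = 3,383,360,487.424 bytes = 27,066,883,899.392 bits
500 Mbps = 500,000,000 bits/s
time = 27,066,883,899.392 / 500,000,000 = 54 s

54 seconds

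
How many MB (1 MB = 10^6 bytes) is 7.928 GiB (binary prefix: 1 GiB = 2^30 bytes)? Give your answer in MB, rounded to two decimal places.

8,512.63 MB

7.928 GiB = 7.928 × 2^30 bytes = 8,512,625,180.672 bytes
1 MB = 1,000,000 bytes
8,512,625,180.672 / 1,000,000 = 8,512.63 MB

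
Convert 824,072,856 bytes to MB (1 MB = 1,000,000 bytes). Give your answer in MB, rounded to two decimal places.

824.07 MB

824,072,856 bytes given.
1 MB = 10^6 bytes = 1,000,000 bytes
824,072,856 / 1,000,000 = 824.07 MB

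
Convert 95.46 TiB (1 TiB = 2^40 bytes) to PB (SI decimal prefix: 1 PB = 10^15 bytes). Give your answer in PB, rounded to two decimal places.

95.46 TiB × 1,099,511,627,776 bytes/TiB = 104,959,379,987,496.96 bytes
1 PB = 1,000,000,000,000,000 bytes
104,959,379,987,496.96 / 1,000,000,000,000,000 = 0.10 PB

0.10 PB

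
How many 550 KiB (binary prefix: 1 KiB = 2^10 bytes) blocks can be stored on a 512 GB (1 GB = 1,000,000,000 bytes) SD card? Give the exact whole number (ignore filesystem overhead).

909,090

Capacity: 512 GB = 512,000,000,000 bytes
Per item: 550 KiB = 563,200 bytes
⌊512,000,000,000 / 563,200⌋ = 909,090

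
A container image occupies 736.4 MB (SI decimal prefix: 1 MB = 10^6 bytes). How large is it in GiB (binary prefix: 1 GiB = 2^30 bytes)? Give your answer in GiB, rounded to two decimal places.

736.4 MB = 736.4 × 10^6 bytes = 736,400,000 bytes
1 GiB = 1,073,741,824 bytes
736,400,000 / 1,073,741,824 = 0.69 GiB

0.69 GiB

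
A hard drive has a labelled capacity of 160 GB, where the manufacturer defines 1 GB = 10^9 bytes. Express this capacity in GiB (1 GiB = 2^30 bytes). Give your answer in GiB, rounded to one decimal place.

160 GB = 160 × 10^9 bytes = 160,000,000,000 bytes
1 GiB = 1,073,741,824 bytes
160,000,000,000 / 1,073,741,824 = 149.0 GiB

149.0 GiB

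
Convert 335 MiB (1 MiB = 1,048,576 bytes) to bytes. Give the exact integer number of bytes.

335 × 1,048,576 = 351,272,960 bytes  (1 MiB = 2^20 bytes)

351,272,960 bytes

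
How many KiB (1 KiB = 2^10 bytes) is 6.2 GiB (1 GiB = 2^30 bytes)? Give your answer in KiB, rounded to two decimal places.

6.2 GiB × 1,073,741,824 bytes/GiB = 6,657,199,308.8 bytes
1 KiB = 2^10 bytes = 1,024 bytes
6,657,199,308.8 / 1,024 = 6,501,171.20 KiB

6,501,171.20 KiB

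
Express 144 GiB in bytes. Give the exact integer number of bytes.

154,618,822,656 bytes

144 × 1,073,741,824 = 154,618,822,656 bytes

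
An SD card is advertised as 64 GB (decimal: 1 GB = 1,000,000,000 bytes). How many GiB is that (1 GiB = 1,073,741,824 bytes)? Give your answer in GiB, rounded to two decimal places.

64 GB = 64 × 10^9 bytes = 64,000,000,000 bytes
1 GiB = 1,073,741,824 bytes
64,000,000,000 / 1,073,741,824 = 59.60 GiB

59.60 GiB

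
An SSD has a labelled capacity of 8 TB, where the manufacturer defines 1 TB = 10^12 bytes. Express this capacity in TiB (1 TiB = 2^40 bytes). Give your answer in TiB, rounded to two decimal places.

8 TB = 8 × 10^12 bytes = 8,000,000,000,000 bytes
1 TiB = 2^40 bytes = 1,099,511,627,776 bytes
8,000,000,000,000 / 1,099,511,627,776 = 7.28 TiB

7.28 TiB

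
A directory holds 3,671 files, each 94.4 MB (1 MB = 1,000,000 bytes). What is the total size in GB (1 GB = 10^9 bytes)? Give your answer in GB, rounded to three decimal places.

Total = 3,671 × 94.4 MB = 346542.4 MB
= 346542.4 × 1,000,000 bytes = 346,542,400,000 bytes
1 GB = 1,000,000,000 bytes
346,542,400,000 / 1,000,000,000 = 346.542 GB

346.542 GB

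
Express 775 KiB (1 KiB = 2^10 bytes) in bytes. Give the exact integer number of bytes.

775 × 1,024 = 793,600 bytes  (1 KiB = 2^10 bytes)

793,600 bytes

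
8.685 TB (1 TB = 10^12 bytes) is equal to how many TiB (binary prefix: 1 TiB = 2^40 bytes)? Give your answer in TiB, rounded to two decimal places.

8.685 TB = 8.685 × 10^12 bytes = 8,685,000,000,000 bytes
1 TiB = 1,099,511,627,776 bytes
8,685,000,000,000 / 1,099,511,627,776 = 7.90 TiB

7.90 TiB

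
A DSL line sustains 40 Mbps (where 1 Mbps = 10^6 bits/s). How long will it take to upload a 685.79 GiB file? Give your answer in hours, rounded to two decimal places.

685.79 GiB = 736,361,405,480.96 bytes = 5,890,891,243,847.68 bits
40 Mbps = 40,000,000 bits/s
time = 5,890,891,243,847.68 / 40,000,000 = 147,272.2811 s
147,272.2811 s / 3600 = 40.91 hours

40.91 hours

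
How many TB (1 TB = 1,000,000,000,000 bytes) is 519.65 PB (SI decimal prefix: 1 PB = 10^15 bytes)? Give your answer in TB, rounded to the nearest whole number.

519.65 PB × 1,000,000,000,000,000 bytes/PB = 519,650,000,000,000,000 bytes
1 TB = 10^12 bytes = 1,000,000,000,000 bytes
519,650,000,000,000,000 / 1,000,000,000,000 = 519,650 TB

519,650 TB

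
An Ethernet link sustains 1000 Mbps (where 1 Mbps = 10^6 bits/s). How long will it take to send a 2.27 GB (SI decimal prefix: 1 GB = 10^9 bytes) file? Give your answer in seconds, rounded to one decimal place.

2.27 GB = 2,270,000,000 bytes = 18,160,000,000 bits
1000 Mbps = 1,000,000,000 bits/s
time = 18,160,000,000 / 1,000,000,000 = 18.2 s

18.2 seconds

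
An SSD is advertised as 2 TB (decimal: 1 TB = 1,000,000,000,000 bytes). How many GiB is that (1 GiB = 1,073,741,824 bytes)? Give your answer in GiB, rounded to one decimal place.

2 TB = 2 × 10^12 bytes = 2,000,000,000,000 bytes
1 GiB = 1,073,741,824 bytes
2,000,000,000,000 / 1,073,741,824 = 1,862.6 GiB

1,862.6 GiB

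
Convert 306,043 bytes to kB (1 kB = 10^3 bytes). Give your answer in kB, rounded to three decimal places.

306,043 bytes given.
1 kB = 10^3 bytes = 1,000 bytes
306,043 / 1,000 = 306.043 kB

306.043 kB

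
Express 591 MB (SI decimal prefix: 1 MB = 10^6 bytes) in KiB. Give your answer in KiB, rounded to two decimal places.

591 MB × 1,000,000 bytes/MB = 591,000,000 bytes
1 KiB = 1,024 bytes
591,000,000 / 1,024 = 577,148.44 KiB

577,148.44 KiB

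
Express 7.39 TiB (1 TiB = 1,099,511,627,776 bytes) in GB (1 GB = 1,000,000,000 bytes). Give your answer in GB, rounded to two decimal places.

7.39 TiB × 1,099,511,627,776 bytes/TiB = 8,125,390,929,264.64 bytes
1 GB = 1,000,000,000 bytes
8,125,390,929,264.64 / 1,000,000,000 = 8,125.39 GB

8,125.39 GB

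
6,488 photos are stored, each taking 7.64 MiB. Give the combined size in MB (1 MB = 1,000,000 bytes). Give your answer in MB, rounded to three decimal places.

Total = 6,488 × 7.64 MiB = 49568.32 MiB
= 49568.32 × 1,048,576 bytes = 51,976,150,712.32 bytes
1 MB = 1,000,000 bytes
51,976,150,712.32 / 1,000,000 = 51,976.151 MB

51,976.151 MB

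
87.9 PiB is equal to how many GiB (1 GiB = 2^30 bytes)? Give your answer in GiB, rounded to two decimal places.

92,169,830.40 GiB

87.9 PiB × 1,125,899,906,842,624 bytes/PiB = 98,966,601,811,466,649.6 bytes
1 GiB = 1,073,741,824 bytes
98,966,601,811,466,649.6 / 1,073,741,824 = 92,169,830.40 GiB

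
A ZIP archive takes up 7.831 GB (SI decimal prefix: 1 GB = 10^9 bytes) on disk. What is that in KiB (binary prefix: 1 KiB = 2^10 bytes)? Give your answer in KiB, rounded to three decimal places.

7,647,460.938 KiB

7.831 GB × 1,000,000,000 bytes/GB = 7,831,000,000 bytes
1 KiB = 1,024 bytes
7,831,000,000 / 1,024 = 7,647,460.938 KiB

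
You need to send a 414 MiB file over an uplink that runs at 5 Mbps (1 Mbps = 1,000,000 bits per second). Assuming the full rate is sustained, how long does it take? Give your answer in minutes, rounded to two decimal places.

414 MiB = 434,110,464 bytes = 3,472,883,712 bits
5 Mbps = 5,000,000 bits/s
time = 3,472,883,712 / 5,000,000 = 694.577 s
694.577 s / 60 = 11.58 minutes

11.58 minutes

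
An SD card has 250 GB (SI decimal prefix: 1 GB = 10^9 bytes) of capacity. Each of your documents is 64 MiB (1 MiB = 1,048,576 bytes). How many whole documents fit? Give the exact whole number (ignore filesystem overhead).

Capacity: 250 GB = 250,000,000,000 bytes
Per item: 64 MiB = 67,108,864 bytes
⌊250,000,000,000 / 67,108,864⌋ = 3,725

3,725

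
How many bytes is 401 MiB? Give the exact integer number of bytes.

401 × 1,048,576 = 420,478,976 bytes

420,478,976 bytes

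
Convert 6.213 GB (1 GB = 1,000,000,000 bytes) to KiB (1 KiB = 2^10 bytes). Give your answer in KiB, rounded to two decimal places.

6,067,382.81 KiB

6.213 GB = 6.213 × 10^9 bytes = 6,213,000,000 bytes
1 KiB = 1,024 bytes
6,213,000,000 / 1,024 = 6,067,382.81 KiB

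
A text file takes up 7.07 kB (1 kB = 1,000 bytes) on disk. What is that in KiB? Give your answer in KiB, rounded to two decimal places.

7.07 kB = 7.07 × 10^3 bytes = 7,070 bytes
1 KiB = 2^10 bytes = 1,024 bytes
7,070 / 1,024 = 6.90 KiB

6.90 KiB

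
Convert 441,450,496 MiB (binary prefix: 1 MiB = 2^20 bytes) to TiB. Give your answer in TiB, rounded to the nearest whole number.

441,450,496 MiB × 1,048,576 bytes/MiB = 462,894,395,293,696 bytes
1 TiB = 2^40 bytes = 1,099,511,627,776 bytes
462,894,395,293,696 / 1,099,511,627,776 = 421 TiB

421 TiB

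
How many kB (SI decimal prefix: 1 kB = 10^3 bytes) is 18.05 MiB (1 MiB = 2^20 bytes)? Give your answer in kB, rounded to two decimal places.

18,926.80 kB

18.05 MiB = 18.05 × 2^20 bytes = 18,926,796.8 bytes
1 kB = 10^3 bytes = 1,000 bytes
18,926,796.8 / 1,000 = 18,926.80 kB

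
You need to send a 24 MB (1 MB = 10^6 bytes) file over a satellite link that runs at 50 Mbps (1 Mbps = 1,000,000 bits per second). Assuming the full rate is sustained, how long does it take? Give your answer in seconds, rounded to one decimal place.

24 MB = 24,000,000 bytes = 192,000,000 bits
50 Mbps = 50,000,000 bits/s
time = 192,000,000 / 50,000,000 = 3.8 s

3.8 seconds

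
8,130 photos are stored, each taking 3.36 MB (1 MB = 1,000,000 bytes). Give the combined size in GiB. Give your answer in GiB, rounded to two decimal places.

25.44 GiB

Total = 8,130 × 3.36 MB = 27316.8 MB
= 27316.8 × 1,000,000 bytes = 27,316,800,000 bytes
1 GiB = 1,073,741,824 bytes
27,316,800,000 / 1,073,741,824 = 25.44 GiB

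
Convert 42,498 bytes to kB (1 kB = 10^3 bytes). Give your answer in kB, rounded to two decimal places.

42.50 kB

42,498 bytes given.
1 kB = 1,000 bytes
42,498 / 1,000 = 42.50 kB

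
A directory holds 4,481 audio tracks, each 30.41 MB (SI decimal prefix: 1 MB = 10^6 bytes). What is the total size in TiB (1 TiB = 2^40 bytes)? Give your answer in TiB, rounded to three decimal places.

0.124 TiB

Total = 4,481 × 30.41 MB = 136267.21 MB
= 136267.21 × 1,000,000 bytes = 136,267,210,000 bytes
1 TiB = 1,099,511,627,776 bytes
136,267,210,000 / 1,099,511,627,776 = 0.124 TiB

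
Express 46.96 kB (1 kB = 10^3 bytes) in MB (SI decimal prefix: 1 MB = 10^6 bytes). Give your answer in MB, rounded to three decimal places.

0.047 MB

46.96 kB = 46.96 × 10^3 bytes = 46,960 bytes
1 MB = 10^6 bytes = 1,000,000 bytes
46,960 / 1,000,000 = 0.047 MB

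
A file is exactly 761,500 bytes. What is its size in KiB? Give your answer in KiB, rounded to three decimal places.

761,500 bytes given.
1 KiB = 1,024 bytes
761,500 / 1,024 = 743.652 KiB

743.652 KiB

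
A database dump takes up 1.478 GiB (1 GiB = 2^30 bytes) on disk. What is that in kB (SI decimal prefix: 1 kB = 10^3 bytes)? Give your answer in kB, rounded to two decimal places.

1,586,990.42 kB

1.478 GiB × 1,073,741,824 bytes/GiB = 1,586,990,415.872 bytes
1 kB = 1,000 bytes
1,586,990,415.872 / 1,000 = 1,586,990.42 kB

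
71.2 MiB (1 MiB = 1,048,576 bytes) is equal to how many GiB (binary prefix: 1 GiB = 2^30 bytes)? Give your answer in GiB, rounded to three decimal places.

71.2 MiB × 1,048,576 bytes/MiB = 74,658,611.2 bytes
1 GiB = 2^30 bytes = 1,073,741,824 bytes
74,658,611.2 / 1,073,741,824 = 0.070 GiB

0.070 GiB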